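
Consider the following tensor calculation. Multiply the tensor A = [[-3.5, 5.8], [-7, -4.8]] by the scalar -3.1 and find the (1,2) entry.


Scalar multiplication: (cA)_{ij} = c * A_{ij}.
c = -3.1
A_{12} = 5.8
(cA)_{12} = -3.1 * 5.8 = -17.98

-17.98


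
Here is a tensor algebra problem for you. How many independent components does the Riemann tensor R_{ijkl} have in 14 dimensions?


The Riemann tensor in d dimensions has d^2(d^2 - 1)/12 independent components.
d = 14, so d^2 = 196
d^2 - 1 = 195
d^2(d^2 - 1) = 196 * 195 = 38220
Divide by 12: 38220 / 12 = 3185

3185


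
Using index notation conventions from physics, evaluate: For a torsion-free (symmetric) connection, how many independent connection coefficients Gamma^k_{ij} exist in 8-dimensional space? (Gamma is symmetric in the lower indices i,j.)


Christoffel symbols Gamma^k_{ij} are symmetric in i,j, so there are d * d(d+1)/2 independent symbols.
d = 8
d(d+1)/2 = 8 * 9 / 2 = 36
Total = 8 * 36 = 288

288


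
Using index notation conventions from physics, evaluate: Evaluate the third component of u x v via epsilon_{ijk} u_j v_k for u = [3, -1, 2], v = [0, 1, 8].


(u x v)_3 = sum_{j,k} epsilon_{3jk} u_j v_k. Only permutations of (1,2,3) contribute; the two non-zero terms are:
eps_{312} u_1 v_2 = 1 * 3 * 1 = 3
eps_{321} u_2 v_1 = -1 * -1 * 0 = 0
(u x v)_3 = 3

3


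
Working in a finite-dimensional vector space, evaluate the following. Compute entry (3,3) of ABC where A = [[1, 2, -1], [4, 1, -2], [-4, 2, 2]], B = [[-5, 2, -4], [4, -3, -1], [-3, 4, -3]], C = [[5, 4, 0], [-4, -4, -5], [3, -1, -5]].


(ABC)_{33} = sum_m (AB)_{3m} C_{m3}. First compute row 3 of AB.
(AB)_{31} = -4*-5 + 2*4 + 2*-3 = 22
(AB)_{32} = -4*2 + 2*-3 + 2*4 = -6
(AB)_{33} = -4*-4 + 2*-1 + 2*-3 = 8
Now contract with column 3 of C:
(AB)_{31} * C_{13} = 22 * 0 = 0
(AB)_{32} * C_{23} = -6 * -5 = 30
(AB)_{33} * C_{33} = 8 * -5 = -40
(ABC)_{33} = 0 + 30 + -40 = -10

-10


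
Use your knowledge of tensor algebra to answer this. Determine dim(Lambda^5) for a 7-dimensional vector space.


The dimension of the space of p-forms on an n-dimensional space is C(n, p).
n = 7, p = 5
C(7, 5) = 7! / (5! * 2!) = 21

21


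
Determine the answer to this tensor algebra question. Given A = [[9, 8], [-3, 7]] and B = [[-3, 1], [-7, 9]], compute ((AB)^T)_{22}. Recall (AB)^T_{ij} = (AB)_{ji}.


(AB)^T_{ij} = (AB)_{ji} = sum_k A_{jk} B_{ki}.
For i=2, j=2 we need (AB)_{22}:
A_{21} * B_{12} = -3 * 1 = -3
A_{22} * B_{22} = 7 * 9 = 63
Sum = -3 + 63 = 60

60


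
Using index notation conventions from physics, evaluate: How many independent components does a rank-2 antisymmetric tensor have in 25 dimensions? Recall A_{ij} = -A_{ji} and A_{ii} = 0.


An antisymmetric rank-2 tensor satisfies A_{ij} = -A_{ji}, so diagonal entries are zero.
The independent components are the upper-triangular entries: C(n, 2) = n(n-1)/2.
n = 25
C(25, 2) = 25 * 24 / 2 = 600 / 2 = 300

300


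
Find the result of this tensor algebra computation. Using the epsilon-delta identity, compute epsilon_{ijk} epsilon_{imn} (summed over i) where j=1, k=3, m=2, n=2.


Using the identity: epsilon_{ijk} epsilon_{imn} = delta_{jm} delta_{kn} - delta_{jn} delta_{km}.
delta_{12} = 0
delta_{32} = 0
delta_{12} = 0
delta_{32} = 0
Result = 0 * 0 - 0 * 0 = 0 - 0 = 0

0


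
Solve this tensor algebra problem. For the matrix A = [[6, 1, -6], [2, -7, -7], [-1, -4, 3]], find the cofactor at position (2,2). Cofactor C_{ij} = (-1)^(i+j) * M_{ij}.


To find cofactor C_{22}, delete row 2 and column 2.
The resulting 2x2 submatrix is: [[6, -6], [-1, 3]]
Minor M_{22} = 6*3 - -6*-1
  = 18 - 6 = 12
Sign = (-1)^(2+2) = (-1)^4 = 1
Cofactor C_{22} = 1 * 12 = 12

12


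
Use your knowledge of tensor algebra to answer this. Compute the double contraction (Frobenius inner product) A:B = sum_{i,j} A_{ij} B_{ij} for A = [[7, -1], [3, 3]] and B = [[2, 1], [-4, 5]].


A:B = sum over all i,j of A_{ij} * B_{ij}.
Row 1: 7*2=14, -1*1=-1 => row sum = 13
Row 2: 3*-4=-12, 3*5=15 => row sum = 3
Total = 13 + 3 = 16

16


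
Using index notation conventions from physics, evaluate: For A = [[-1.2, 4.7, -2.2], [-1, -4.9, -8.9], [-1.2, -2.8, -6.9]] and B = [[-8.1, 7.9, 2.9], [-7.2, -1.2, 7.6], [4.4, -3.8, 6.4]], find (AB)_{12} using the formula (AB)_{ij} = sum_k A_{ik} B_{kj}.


(AB)_{ij} = sum_k A_{ik} B_{kj}.
For i=1, j=2:
A_{11} * B_{12} = -1.2 * 7.9 = -9.48
A_{12} * B_{22} = 4.7 * -1.2 = -5.64
A_{13} * B_{32} = -2.2 * -3.8 = 8.36
Sum = -9.48 + -5.64 + 8.36 = -6.76

-6.76


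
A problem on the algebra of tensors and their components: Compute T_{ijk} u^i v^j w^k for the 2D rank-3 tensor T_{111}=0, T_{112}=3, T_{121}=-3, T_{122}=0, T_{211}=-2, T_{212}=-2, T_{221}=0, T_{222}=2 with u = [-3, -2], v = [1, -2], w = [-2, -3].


S = sum over i,j,k of T_{ijk} u_i v_j w_k. Expanding all 8 terms:
T_{111}*u_1*v_1*w_1 = 0*-3*1*-2 = 0  (running total: 0)
T_{112}*u_1*v_1*w_2 = 3*-3*1*-3 = 27  (running total: 27)
T_{121}*u_1*v_2*w_1 = -3*-3*-2*-2 = 36  (running total: 63)
T_{122}*u_1*v_2*w_2 = 0*-3*-2*-3 = 0  (running total: 63)
T_{211}*u_2*v_1*w_1 = -2*-2*1*-2 = -8  (running total: 55)
T_{212}*u_2*v_1*w_2 = -2*-2*1*-3 = -12  (running total: 43)
T_{221}*u_2*v_2*w_1 = 0*-2*-2*-2 = 0  (running total: 43)
T_{222}*u_2*v_2*w_2 = 2*-2*-2*-3 = -24  (running total: 19)
S = 19

19


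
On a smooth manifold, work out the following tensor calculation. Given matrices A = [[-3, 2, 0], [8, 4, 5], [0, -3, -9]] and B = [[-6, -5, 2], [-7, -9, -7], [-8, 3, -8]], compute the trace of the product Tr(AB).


Tr(AB) = sum_i (AB)_{ii} where (AB)_{ii} = sum_k A_{ik} B_{ki}.
(AB)_{11} = -3*-6 + 2*-7 + 0*-8 = 4
(AB)_{22} = 8*-5 + 4*-9 + 5*3 = -61
(AB)_{33} = 0*2 + -3*-7 + -9*-8 = 93
Tr(AB) = 4 + -61 + 93 = 36

36


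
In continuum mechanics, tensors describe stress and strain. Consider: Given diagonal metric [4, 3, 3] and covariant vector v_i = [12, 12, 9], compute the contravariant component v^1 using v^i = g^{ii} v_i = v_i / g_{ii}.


To raise an index with a diagonal metric: v^i = v_i / g_{ii}.
For index 1: v_1 = 12, g_{11} = 4
v^1 = 12 / 4 = 3

3


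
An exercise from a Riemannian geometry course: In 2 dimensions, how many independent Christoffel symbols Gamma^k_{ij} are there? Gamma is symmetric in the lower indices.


Christoffel symbols Gamma^k_{ij} are symmetric in i,j, so there are d * d(d+1)/2 independent symbols.
d = 2
d(d+1)/2 = 2 * 3 / 2 = 3
Total = 2 * 3 = 6

6


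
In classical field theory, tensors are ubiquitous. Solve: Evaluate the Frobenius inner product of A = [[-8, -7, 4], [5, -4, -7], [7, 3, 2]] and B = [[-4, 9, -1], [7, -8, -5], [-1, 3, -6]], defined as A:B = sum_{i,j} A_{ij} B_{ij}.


A:B = sum over all i,j of A_{ij} * B_{ij}.
Row 1: -8*-4=32, -7*9=-63, 4*-1=-4 => row sum = -35
Row 2: 5*7=35, -4*-8=32, -7*-5=35 => row sum = 102
Row 3: 7*-1=-7, 3*3=9, 2*-6=-12 => row sum = -10
Total = -35 + 102 + -10 = 57

57


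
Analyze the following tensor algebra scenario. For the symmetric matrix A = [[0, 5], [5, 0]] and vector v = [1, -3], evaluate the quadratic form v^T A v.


First compute Av:
(Av)_1 = 0*1 + 5*-3 = -15
(Av)_2 = 5*1 + 0*-3 = 5
Av = [-15, 5]
Then v^T (Av) = 1*-15 + -3*5
= -15 + -15 = -30

-30


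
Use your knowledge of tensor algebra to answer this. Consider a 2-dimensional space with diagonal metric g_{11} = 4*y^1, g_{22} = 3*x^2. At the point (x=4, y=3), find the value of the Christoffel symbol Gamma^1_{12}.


For a diagonal metric, Gamma^k_{ij} = (1/2) g^{kk} (dg_{ik}/dx_j + dg_{jk}/dx_i - dg_{ij}/dx_k).
The metric is diagonal, so g_{ab} = 0 for a != b.
At the given point: g_{11} = 12, g_{22} = 48
g^{11} = 1/12
dg_{11}/dx_2 = dg_{11}/dx_2 = 4
dg_{21}/dx_1 = 0 (off-diagonal)
dg_{12}/dx_1 = 0 (off-diagonal)
Numerator = 4 + 0 - 0 = 4
Gamma^1_{12} = 4 / (2 * 12) = 1/6

1/6


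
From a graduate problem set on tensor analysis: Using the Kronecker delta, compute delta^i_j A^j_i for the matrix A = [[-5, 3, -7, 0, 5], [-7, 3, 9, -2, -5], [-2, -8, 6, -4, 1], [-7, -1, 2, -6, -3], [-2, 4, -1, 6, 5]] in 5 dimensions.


The contraction (trace) of a rank-2 tensor is the sum of its diagonal elements.
Diagonal entries: A[1,1] = -5, A[2,2] = 3, A[3,3] = 6, A[4,4] = -6, A[5,5] = 5
Tr(A) = -5 + 3 + 6 + -6 + 5 = 3

3


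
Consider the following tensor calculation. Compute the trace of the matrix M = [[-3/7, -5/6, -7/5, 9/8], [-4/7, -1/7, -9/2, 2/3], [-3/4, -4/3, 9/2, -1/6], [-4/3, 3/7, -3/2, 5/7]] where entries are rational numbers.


The trace is the sum of diagonal entries.
Diagonal: M[1,1] = -3/7, M[2,2] = -1/7, M[3,3] = 9/2, M[4,4] = 5/7
Tr(M) = -3/7 + -1/7 + 9/2 + 5/7
Computing step by step:
After adding M[1,1]: -3/7
After adding M[2,2]: -4/7
After adding M[3,3]: 55/14
After adding M[4,4]: 65/14
Tr(M) = 65/14

65/14


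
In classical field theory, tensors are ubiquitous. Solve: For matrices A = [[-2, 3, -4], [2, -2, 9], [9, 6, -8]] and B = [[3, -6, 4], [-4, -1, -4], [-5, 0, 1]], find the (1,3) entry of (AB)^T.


(AB)^T_{ij} = (AB)_{ji} = sum_k A_{jk} B_{ki}.
For i=1, j=3 we need (AB)_{31}:
A_{31} * B_{11} = 9 * 3 = 27
A_{32} * B_{21} = 6 * -4 = -24
A_{33} * B_{31} = -8 * -5 = 40
Sum = 27 + -24 + 40 = 43

43


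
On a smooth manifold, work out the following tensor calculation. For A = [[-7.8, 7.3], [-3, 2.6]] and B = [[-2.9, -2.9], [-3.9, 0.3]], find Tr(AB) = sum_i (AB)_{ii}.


Tr(AB) = sum_i (AB)_{ii} where (AB)_{ii} = sum_k A_{ik} B_{ki}.
(AB)_{11} = -7.8*-2.9 + 7.3*-3.9 = -5.85
(AB)_{22} = -3*-2.9 + 2.6*0.3 = 9.48
Tr(AB) = -5.85 + 9.48 = 3.63

3.63


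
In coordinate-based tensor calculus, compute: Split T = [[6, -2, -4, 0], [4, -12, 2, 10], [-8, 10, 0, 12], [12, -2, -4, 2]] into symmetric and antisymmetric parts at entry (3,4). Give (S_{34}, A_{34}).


T_{34} = 12
T_{43} = -4
S_{34} = (12 + -4)/2 = 8/2 = 4
A_{34} = (12 - -4)/2 = 16/2 = 8
Check: S + A = 4 + 8 = 12 = T_{34}.

(4, 8)


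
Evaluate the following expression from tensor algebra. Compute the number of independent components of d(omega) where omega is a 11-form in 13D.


The exterior derivative of a p-form is a (p+1)-form.
Its number of independent components is C(n, p+1).
n = 13, p+1 = 12
C(13, 12) = 13

13


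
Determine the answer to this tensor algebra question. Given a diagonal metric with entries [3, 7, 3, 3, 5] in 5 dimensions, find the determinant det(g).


For a diagonal metric, the determinant is the product of diagonal entries.
Diagonal entries: 3, 7, 3, 3, 5
det(g) = 3 * 7 * 3 * 3 * 5 = 945

945


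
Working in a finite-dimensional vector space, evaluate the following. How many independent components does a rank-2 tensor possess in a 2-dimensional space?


The number of components of a rank-r tensor in d dimensions is d^r.
Here d = 2 and r = 2.
2^2 = 4

4


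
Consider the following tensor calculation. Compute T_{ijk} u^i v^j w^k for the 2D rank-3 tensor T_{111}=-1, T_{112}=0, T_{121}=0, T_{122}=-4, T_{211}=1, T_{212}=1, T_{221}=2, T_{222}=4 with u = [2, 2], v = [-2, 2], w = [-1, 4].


S = sum over i,j,k of T_{ijk} u_i v_j w_k. Expanding all 8 terms:
T_{111}*u_1*v_1*w_1 = -1*2*-2*-1 = -4  (running total: -4)
T_{112}*u_1*v_1*w_2 = 0*2*-2*4 = 0  (running total: -4)
T_{121}*u_1*v_2*w_1 = 0*2*2*-1 = 0  (running total: -4)
T_{122}*u_1*v_2*w_2 = -4*2*2*4 = -64  (running total: -68)
T_{211}*u_2*v_1*w_1 = 1*2*-2*-1 = 4  (running total: -64)
T_{212}*u_2*v_1*w_2 = 1*2*-2*4 = -16  (running total: -80)
T_{221}*u_2*v_2*w_1 = 2*2*2*-1 = -8  (running total: -88)
T_{222}*u_2*v_2*w_2 = 4*2*2*4 = 64  (running total: -24)
S = -24

-24


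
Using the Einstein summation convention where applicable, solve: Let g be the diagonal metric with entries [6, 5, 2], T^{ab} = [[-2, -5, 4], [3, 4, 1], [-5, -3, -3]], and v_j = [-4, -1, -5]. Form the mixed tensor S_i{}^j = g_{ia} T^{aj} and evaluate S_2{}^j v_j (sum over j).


Step 1: lower the first index. For a diagonal metric, g_{ia} T^{aj} = g_{ii} T^{ij} (no sum on i).
g_{22} = 5
S_2{}^1 = 5 * T^{21} = 5 * 3 = 15
S_2{}^2 = 5 * T^{22} = 5 * 4 = 20
S_2{}^3 = 5 * T^{23} = 5 * 1 = 5
Step 2: contract S_2{}^j with v_j.
S_2{}^1 * v_1 = 15 * -4 = -60
S_2{}^2 * v_2 = 20 * -1 = -20
S_2{}^3 * v_3 = 5 * -5 = -25
Result = -60 + -20 + -25 = -105

-105


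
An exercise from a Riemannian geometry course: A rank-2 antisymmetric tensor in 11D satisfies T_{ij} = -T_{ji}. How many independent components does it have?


An antisymmetric rank-2 tensor satisfies A_{ij} = -A_{ji}, so diagonal entries are zero.
The independent components are the upper-triangular entries: C(n, 2) = n(n-1)/2.
n = 11
C(11, 2) = 11 * 10 / 2 = 110 / 2 = 55

55


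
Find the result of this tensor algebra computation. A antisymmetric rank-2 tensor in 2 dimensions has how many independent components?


A antisymmetric rank-2 tensor in d dimensions has d(d-1)/2 independent components.
d = 2
d(d-1)/2 = 2 * 1 / 2 = 2 / 2 = 1

1


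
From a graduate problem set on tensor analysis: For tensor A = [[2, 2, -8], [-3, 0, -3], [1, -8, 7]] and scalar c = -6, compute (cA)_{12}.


Scalar multiplication: (cA)_{ij} = c * A_{ij}.
c = -6
A_{12} = 2
(cA)_{12} = -6 * 2 = -12

-12


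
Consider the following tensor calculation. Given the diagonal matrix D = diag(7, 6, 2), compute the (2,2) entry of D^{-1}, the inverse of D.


For a diagonal matrix, the inverse has entries (D^{-1})_{ii} = 1/d_{ii}.
The diagonal entries are: d_{11} = 7, d_{22} = 6, d_{33} = 2
We need (D^{-1})_{22} = 1/d_{22} = 1/6 = 1/6

1/6


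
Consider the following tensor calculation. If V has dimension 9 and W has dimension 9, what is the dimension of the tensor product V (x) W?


The dimension of a tensor product is the product of dimensions.
dim(V) = 9, dim(W) = 9
dim(V (x) W) = 9 * 9 = 81

81


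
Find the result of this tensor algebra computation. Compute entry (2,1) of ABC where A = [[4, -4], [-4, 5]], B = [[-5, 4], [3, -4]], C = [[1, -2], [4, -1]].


(ABC)_{21} = sum_m (AB)_{2m} C_{m1}. First compute row 2 of AB.
(AB)_{21} = -4*-5 + 5*3 = 35
(AB)_{22} = -4*4 + 5*-4 = -36
Now contract with column 1 of C:
(AB)_{21} * C_{11} = 35 * 1 = 35
(AB)_{22} * C_{21} = -36 * 4 = -144
(ABC)_{21} = 35 + -144 = -109

-109


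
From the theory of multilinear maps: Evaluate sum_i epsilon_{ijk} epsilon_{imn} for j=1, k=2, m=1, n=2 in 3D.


Using the identity: epsilon_{ijk} epsilon_{imn} = delta_{jm} delta_{kn} - delta_{jn} delta_{km}.
delta_{11} = 1
delta_{22} = 1
delta_{12} = 0
delta_{21} = 0
Result = 1 * 1 - 0 * 0 = 1 - 0 = 1

1


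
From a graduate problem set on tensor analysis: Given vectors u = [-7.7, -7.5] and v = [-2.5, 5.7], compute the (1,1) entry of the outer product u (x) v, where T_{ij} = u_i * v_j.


The outer product entry T_{ij} = u_i * v_j.
We need i=1, j=1.
u_1 = -7.7, v_1 = -2.5
T_{1,1} = -7.7 * -2.5 = 19.25

19.25


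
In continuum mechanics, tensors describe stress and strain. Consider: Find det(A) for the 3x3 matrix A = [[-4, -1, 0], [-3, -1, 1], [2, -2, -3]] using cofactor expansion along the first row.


Expanding along the first row, det(A) = a11*M_11 - a12*M_12 + a13*M_13, where M_1j is the (1,j) minor.
Minor M_11 = -1*-3 - 1*-2 = 5
Minor M_12 = -3*-3 - 1*2 = 7
Minor M_13 = -3*-2 - -1*2 = 8
det = -4*(5) - -1*(7) + 0*(8)
    = -20 - -7 + 0
    = -13

-13


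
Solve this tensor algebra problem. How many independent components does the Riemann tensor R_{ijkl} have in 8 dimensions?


The Riemann tensor in d dimensions has d^2(d^2 - 1)/12 independent components.
d = 8, so d^2 = 64
d^2 - 1 = 63
d^2(d^2 - 1) = 64 * 63 = 4032
Divide by 12: 4032 / 12 = 336

336


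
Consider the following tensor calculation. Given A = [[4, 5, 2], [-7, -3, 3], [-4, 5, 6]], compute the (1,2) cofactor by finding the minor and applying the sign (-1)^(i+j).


To find cofactor C_{12}, delete row 1 and column 2.
The resulting 2x2 submatrix is: [[-7, 3], [-4, 6]]
Minor M_{12} = -7*6 - 3*-4
  = -42 - -12 = -30
Sign = (-1)^(1+2) = (-1)^3 = -1
Cofactor C_{12} = -1 * -30 = 30

30


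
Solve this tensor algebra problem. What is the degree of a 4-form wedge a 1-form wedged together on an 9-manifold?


The degree of a wedge product is the sum of the degrees of the individual forms.
Degrees: 4, 1
Total degree = 4 + 1 = 5

5


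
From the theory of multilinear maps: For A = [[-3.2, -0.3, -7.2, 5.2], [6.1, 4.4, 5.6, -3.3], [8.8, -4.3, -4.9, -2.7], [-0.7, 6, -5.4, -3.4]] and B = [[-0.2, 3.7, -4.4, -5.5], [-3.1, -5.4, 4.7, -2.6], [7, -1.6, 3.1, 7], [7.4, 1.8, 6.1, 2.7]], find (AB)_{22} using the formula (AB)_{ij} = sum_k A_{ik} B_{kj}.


(AB)_{ij} = sum_k A_{ik} B_{kj}.
For i=2, j=2:
A_{21} * B_{12} = 6.1 * 3.7 = 22.57
A_{22} * B_{22} = 4.4 * -5.4 = -23.76
A_{23} * B_{32} = 5.6 * -1.6 = -8.96
A_{24} * B_{42} = -3.3 * 1.8 = -5.94
Sum = 22.57 + -23.76 + -8.96 + -5.94 = -16.09

-16.09


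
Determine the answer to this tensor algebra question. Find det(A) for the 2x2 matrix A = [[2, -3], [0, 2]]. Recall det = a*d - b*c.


For a 2x2 matrix [[a, b], [c, d]], det = a*d - b*c.
a = 2, b = -3, c = 0, d = 2
a*d = 2 * 2 = 4
b*c = -3 * 0 = 0
det = 4 - 0 = 4

4


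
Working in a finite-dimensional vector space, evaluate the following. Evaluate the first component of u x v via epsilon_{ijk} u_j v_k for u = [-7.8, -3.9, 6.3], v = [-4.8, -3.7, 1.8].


(u x v)_1 = sum_{j,k} epsilon_{1jk} u_j v_k. Only permutations of (1,2,3) contribute; the two non-zero terms are:
eps_{123} u_2 v_3 = 1 * -3.9 * 1.8 = -7.02
eps_{132} u_3 v_2 = -1 * 6.3 * -3.7 = 23.31
(u x v)_1 = 16.29

16.29


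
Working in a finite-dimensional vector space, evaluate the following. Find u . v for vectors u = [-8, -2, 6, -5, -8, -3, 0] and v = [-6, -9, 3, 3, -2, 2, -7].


The inner product u . v = sum of u_i * v_i.
Term-by-term: -8 * -6, -2 * -9, 6 * 3, -5 * 3, -8 * -2, -3 * 2, 0 * -7
Products: 48, 18, 18, -15, 16, -6, 0
Sum = 48 + 18 + 18 + -15 + 16 + -6 + 0 = 79

79


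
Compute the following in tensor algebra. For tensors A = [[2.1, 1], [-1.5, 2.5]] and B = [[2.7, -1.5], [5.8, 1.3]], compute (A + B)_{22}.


Tensor addition is component-wise: (A + B)_{ij} = A_{ij} + B_{ij}.
A_{22} = 2.5
B_{22} = 1.3
(A + B)_{22} = 2.5 + 1.3 = 3.8

3.8


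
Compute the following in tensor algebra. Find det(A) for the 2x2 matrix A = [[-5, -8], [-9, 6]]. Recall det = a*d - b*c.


For a 2x2 matrix [[a, b], [c, d]], det = a*d - b*c.
a = -5, b = -8, c = -9, d = 6
a*d = -5 * 6 = -30
b*c = -8 * -9 = 72
det = -30 - 72 = -102

-102


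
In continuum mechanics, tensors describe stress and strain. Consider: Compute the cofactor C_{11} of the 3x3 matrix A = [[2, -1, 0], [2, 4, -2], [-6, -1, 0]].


To find cofactor C_{11}, delete row 1 and column 1.
The resulting 2x2 submatrix is: [[4, -2], [-1, 0]]
Minor M_{11} = 4*0 - -2*-1
  = 0 - 2 = -2
Sign = (-1)^(1+1) = (-1)^2 = 1
Cofactor C_{11} = 1 * -2 = -2

-2


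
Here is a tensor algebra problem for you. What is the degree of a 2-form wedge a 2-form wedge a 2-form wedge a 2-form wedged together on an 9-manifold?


The degree of a wedge product is the sum of the degrees of the individual forms.
Degrees: 2, 2, 2, 2
Total degree = 2 + 2 + 2 + 2 = 8

8


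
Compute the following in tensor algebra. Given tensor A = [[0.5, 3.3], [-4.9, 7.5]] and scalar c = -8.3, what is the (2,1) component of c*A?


Scalar multiplication: (cA)_{ij} = c * A_{ij}.
c = -8.3
A_{21} = -4.9
(cA)_{21} = -8.3 * -4.9 = 40.67

40.67


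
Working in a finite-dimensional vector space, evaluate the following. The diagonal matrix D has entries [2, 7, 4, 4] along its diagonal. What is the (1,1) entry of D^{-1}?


For a diagonal matrix, the inverse has entries (D^{-1})_{ii} = 1/d_{ii}.
The diagonal entries are: d_{11} = 2, d_{22} = 7, d_{33} = 4, d_{44} = 4
We need (D^{-1})_{11} = 1/d_{11} = 1/2 = 1/2

1/2


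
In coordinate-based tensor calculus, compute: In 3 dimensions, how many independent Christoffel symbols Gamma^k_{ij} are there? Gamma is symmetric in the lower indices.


Christoffel symbols Gamma^k_{ij} are symmetric in i,j, so there are d * d(d+1)/2 independent symbols.
d = 3
d(d+1)/2 = 3 * 4 / 2 = 6
Total = 3 * 6 = 18

18


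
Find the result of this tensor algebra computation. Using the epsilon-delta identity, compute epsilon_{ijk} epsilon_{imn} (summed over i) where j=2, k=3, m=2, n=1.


Using the identity: epsilon_{ijk} epsilon_{imn} = delta_{jm} delta_{kn} - delta_{jn} delta_{km}.
delta_{22} = 1
delta_{31} = 0
delta_{21} = 0
delta_{32} = 0
Result = 1 * 0 - 0 * 0 = 0 - 0 = 0

0


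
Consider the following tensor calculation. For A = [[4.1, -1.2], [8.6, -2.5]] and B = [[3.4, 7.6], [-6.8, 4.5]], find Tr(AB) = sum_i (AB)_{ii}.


Tr(AB) = sum_i (AB)_{ii} where (AB)_{ii} = sum_k A_{ik} B_{ki}.
(AB)_{11} = 4.1*3.4 + -1.2*-6.8 = 22.1
(AB)_{22} = 8.6*7.6 + -2.5*4.5 = 54.11
Tr(AB) = 22.1 + 54.11 = 76.21

76.21


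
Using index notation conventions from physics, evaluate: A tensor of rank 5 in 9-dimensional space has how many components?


The number of components of a rank-r tensor in d dimensions is d^r.
Here d = 9 and r = 5.
9^5 = 59049

59049


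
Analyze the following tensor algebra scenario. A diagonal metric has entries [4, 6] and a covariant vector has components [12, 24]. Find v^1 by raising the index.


To raise an index with a diagonal metric: v^i = v_i / g_{ii}.
For index 1: v_1 = 12, g_{11} = 4
v^1 = 12 / 4 = 3

3


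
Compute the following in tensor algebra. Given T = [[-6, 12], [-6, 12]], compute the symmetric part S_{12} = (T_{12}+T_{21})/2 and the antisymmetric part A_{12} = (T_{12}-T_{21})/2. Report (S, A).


T_{12} = 12
T_{21} = -6
S_{12} = (12 + -6)/2 = 6/2 = 3
A_{12} = (12 - -6)/2 = 18/2 = 9
Check: S + A = 3 + 9 = 12 = T_{12}.

(3, 9)


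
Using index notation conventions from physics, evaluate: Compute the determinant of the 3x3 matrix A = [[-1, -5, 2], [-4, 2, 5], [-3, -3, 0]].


Expanding along the first row, det(A) = a11*M_11 - a12*M_12 + a13*M_13, where M_1j is the (1,j) minor.
Minor M_11 = 2*0 - 5*-3 = 15
Minor M_12 = -4*0 - 5*-3 = 15
Minor M_13 = -4*-3 - 2*-3 = 18
det = -1*(15) - -5*(15) + 2*(18)
    = -15 - -75 + 36
    = 96

96


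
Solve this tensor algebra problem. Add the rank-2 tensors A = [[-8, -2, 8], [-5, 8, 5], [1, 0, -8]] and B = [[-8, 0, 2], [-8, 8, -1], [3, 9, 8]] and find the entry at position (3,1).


Tensor addition is component-wise: (A + B)_{ij} = A_{ij} + B_{ij}.
A_{31} = 1
B_{31} = 3
(A + B)_{31} = 1 + 3 = 4

4


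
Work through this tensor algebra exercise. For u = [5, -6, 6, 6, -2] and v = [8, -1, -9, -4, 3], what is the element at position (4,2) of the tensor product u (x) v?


The outer product entry T_{ij} = u_i * v_j.
We need i=4, j=2.
u_4 = 6, v_2 = -1
T_{4,2} = 6 * -1 = -6

-6


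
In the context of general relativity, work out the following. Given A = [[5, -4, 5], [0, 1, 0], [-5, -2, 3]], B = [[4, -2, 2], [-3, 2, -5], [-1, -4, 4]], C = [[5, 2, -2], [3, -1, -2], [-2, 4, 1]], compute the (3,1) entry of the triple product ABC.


(ABC)_{31} = sum_m (AB)_{3m} C_{m1}. First compute row 3 of AB.
(AB)_{31} = -5*4 + -2*-3 + 3*-1 = -17
(AB)_{32} = -5*-2 + -2*2 + 3*-4 = -6
(AB)_{33} = -5*2 + -2*-5 + 3*4 = 12
Now contract with column 1 of C:
(AB)_{31} * C_{11} = -17 * 5 = -85
(AB)_{32} * C_{21} = -6 * 3 = -18
(AB)_{33} * C_{31} = 12 * -2 = -24
(ABC)_{31} = -85 + -18 + -24 = -127

-127


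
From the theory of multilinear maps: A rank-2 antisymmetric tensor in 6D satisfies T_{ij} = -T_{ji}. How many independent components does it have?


An antisymmetric rank-2 tensor satisfies A_{ij} = -A_{ji}, so diagonal entries are zero.
The independent components are the upper-triangular entries: C(n, 2) = n(n-1)/2.
n = 6
C(6, 2) = 6 * 5 / 2 = 30 / 2 = 15

15


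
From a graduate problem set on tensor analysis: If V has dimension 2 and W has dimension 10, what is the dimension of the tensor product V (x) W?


The dimension of a tensor product is the product of dimensions.
dim(V) = 2, dim(W) = 10
dim(V (x) W) = 2 * 10 = 20

20


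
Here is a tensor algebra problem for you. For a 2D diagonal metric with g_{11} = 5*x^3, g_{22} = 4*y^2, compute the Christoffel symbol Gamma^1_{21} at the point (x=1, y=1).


For a diagonal metric, Gamma^k_{ij} = (1/2) g^{kk} (dg_{ik}/dx_j + dg_{jk}/dx_i - dg_{ij}/dx_k).
The metric is diagonal, so g_{ab} = 0 for a != b.
At the given point: g_{11} = 5, g_{22} = 4
g^{11} = 1/5
dg_{21}/dx_1 = 0 (off-diagonal)
dg_{11}/dx_2 = dg_{11}/dx_2 = 0
dg_{21}/dx_1 = 0 (off-diagonal)
Numerator = 0 + 0 - 0 = 0
Gamma^1_{21} = 0 / (2 * 5) = 0

0


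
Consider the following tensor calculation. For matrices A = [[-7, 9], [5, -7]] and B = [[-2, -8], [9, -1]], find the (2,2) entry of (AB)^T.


(AB)^T_{ij} = (AB)_{ji} = sum_k A_{jk} B_{ki}.
For i=2, j=2 we need (AB)_{22}:
A_{21} * B_{12} = 5 * -8 = -40
A_{22} * B_{22} = -7 * -1 = 7
Sum = -40 + 7 = -33

-33


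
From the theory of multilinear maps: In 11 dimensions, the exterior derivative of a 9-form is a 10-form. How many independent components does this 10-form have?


The exterior derivative of a p-form is a (p+1)-form.
Its number of independent components is C(n, p+1).
n = 11, p+1 = 10
C(11, 10) = 11

11


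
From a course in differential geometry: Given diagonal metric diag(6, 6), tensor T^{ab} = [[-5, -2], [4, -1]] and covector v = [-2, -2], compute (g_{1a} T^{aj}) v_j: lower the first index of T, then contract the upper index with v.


Step 1: lower the first index. For a diagonal metric, g_{ia} T^{aj} = g_{ii} T^{ij} (no sum on i).
g_{11} = 6
S_1{}^1 = 6 * T^{11} = 6 * -5 = -30
S_1{}^2 = 6 * T^{12} = 6 * -2 = -12
Step 2: contract S_1{}^j with v_j.
S_1{}^1 * v_1 = -30 * -2 = 60
S_1{}^2 * v_2 = -12 * -2 = 24
Result = 60 + 24 = 84

84


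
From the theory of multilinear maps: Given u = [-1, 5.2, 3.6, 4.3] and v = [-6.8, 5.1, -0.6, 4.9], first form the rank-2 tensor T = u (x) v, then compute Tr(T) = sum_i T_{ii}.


The outer product gives T_{ij} = u_i v_j.
The trace (contraction) is Tr(T) = sum_i T_{ii} = sum_i u_i v_i.
Diagonal entries:
T_{11} = u_1 * v_1 = -1 * -6.8 = 6.8
T_{22} = u_2 * v_2 = 5.2 * 5.1 = 26.52
T_{33} = u_3 * v_3 = 3.6 * -0.6 = -2.16
T_{44} = u_4 * v_4 = 4.3 * 4.9 = 21.07
Tr(T) = 6.8 + 26.52 + -2.16 + 21.07 = 52.23

52.23


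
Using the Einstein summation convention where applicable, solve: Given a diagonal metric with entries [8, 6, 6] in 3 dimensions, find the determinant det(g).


For a diagonal metric, the determinant is the product of diagonal entries.
Diagonal entries: 8, 6, 6
det(g) = 8 * 6 * 6 = 288

288


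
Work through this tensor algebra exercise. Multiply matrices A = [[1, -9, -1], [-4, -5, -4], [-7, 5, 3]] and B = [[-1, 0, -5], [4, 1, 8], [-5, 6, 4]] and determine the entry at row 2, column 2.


(AB)_{ij} = sum_k A_{ik} B_{kj}.
For i=2, j=2:
A_{21} * B_{12} = -4 * 0 = 0
A_{22} * B_{22} = -5 * 1 = -5
A_{23} * B_{32} = -4 * 6 = -24
Sum = 0 + -5 + -24 = -29

-29


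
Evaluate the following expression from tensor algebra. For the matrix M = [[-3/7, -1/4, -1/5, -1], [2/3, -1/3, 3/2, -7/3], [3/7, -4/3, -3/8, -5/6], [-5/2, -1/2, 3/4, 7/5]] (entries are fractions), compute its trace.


The trace is the sum of diagonal entries.
Diagonal: M[1,1] = -3/7, M[2,2] = -1/3, M[3,3] = -3/8, M[4,4] = 7/5
Tr(M) = -3/7 + -1/3 + -3/8 + 7/5
Computing step by step:
After adding M[1,1]: -3/7
After adding M[2,2]: -16/21
After adding M[3,3]: -191/168
After adding M[4,4]: 221/840
Tr(M) = 221/840

221/840


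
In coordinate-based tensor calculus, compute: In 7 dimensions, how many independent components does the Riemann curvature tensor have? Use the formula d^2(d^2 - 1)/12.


The Riemann tensor in d dimensions has d^2(d^2 - 1)/12 independent components.
d = 7, so d^2 = 49
d^2 - 1 = 48
d^2(d^2 - 1) = 49 * 48 = 2352
Divide by 12: 2352 / 12 = 196

196


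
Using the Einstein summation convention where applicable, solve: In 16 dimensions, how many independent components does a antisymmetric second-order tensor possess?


A antisymmetric rank-2 tensor in d dimensions has d(d-1)/2 independent components.
d = 16
d(d-1)/2 = 16 * 15 / 2 = 240 / 2 = 120

120


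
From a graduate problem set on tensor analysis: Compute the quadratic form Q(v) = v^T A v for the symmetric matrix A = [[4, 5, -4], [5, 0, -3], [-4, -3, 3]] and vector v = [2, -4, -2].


First compute Av:
(Av)_1 = 4*2 + 5*-4 + -4*-2 = -4
(Av)_2 = 5*2 + 0*-4 + -3*-2 = 16
(Av)_3 = -4*2 + -3*-4 + 3*-2 = -2
Av = [-4, 16, -2]
Then v^T (Av) = 2*-4 + -4*16 + -2*-2
= -8 + -64 + 4 = -68

-68


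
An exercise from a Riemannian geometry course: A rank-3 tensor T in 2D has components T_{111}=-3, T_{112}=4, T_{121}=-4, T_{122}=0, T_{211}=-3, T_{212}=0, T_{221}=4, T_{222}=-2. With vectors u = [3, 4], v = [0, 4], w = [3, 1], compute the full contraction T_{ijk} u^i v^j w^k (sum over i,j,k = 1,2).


S = sum over i,j,k of T_{ijk} u_i v_j w_k. Expanding all 8 terms:
T_{111}*u_1*v_1*w_1 = -3*3*0*3 = 0  (running total: 0)
T_{112}*u_1*v_1*w_2 = 4*3*0*1 = 0  (running total: 0)
T_{121}*u_1*v_2*w_1 = -4*3*4*3 = -144  (running total: -144)
T_{122}*u_1*v_2*w_2 = 0*3*4*1 = 0  (running total: -144)
T_{211}*u_2*v_1*w_1 = -3*4*0*3 = 0  (running total: -144)
T_{212}*u_2*v_1*w_2 = 0*4*0*1 = 0  (running total: -144)
T_{221}*u_2*v_2*w_1 = 4*4*4*3 = 192  (running total: 48)
T_{222}*u_2*v_2*w_2 = -2*4*4*1 = -32  (running total: 16)
S = 16

16


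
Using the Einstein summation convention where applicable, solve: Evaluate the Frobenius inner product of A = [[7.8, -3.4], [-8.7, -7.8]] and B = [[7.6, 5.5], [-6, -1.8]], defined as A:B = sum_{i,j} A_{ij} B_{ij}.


A:B = sum over all i,j of A_{ij} * B_{ij}.
Row 1: 7.8*7.6=59.28, -3.4*5.5=-18.7 => row sum = 40.58
Row 2: -8.7*-6=52.2, -7.8*-1.8=14.04 => row sum = 66.24
Total = 40.58 + 66.24 = 106.82

106.82


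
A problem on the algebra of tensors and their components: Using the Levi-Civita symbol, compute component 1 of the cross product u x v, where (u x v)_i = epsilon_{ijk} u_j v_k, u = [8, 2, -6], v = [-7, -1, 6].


(u x v)_1 = sum_{j,k} epsilon_{1jk} u_j v_k. Only permutations of (1,2,3) contribute; the two non-zero terms are:
eps_{123} u_2 v_3 = 1 * 2 * 6 = 12
eps_{132} u_3 v_2 = -1 * -6 * -1 = -6
(u x v)_1 = 6

6


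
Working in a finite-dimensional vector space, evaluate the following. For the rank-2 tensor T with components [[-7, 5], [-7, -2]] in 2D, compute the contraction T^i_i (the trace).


The contraction (trace) of a rank-2 tensor is the sum of its diagonal elements.
Diagonal entries: A[1,1] = -7, A[2,2] = -2
Tr(A) = -7 + -2 = -9

-9


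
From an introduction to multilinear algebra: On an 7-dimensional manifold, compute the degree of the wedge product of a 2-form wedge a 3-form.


The degree of a wedge product is the sum of the degrees of the individual forms.
Degrees: 2, 3
Total degree = 2 + 3 = 5

5


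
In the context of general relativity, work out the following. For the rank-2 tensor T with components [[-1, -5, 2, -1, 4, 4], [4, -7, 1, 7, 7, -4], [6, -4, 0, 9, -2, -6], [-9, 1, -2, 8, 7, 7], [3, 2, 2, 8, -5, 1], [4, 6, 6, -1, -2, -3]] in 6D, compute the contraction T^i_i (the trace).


The contraction (trace) of a rank-2 tensor is the sum of its diagonal elements.
Diagonal entries: A[1,1] = -1, A[2,2] = -7, A[3,3] = 0, A[4,4] = 8, A[5,5] = -5, A[6,6] = -3
Tr(A) = -1 + -7 + 0 + 8 + -5 + -3 = -8

-8


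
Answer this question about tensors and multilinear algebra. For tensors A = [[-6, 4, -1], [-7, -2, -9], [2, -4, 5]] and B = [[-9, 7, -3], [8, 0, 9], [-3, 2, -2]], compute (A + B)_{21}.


Tensor addition is component-wise: (A + B)_{ij} = A_{ij} + B_{ij}.
A_{21} = -7
B_{21} = 8
(A + B)_{21} = -7 + 8 = 1

1


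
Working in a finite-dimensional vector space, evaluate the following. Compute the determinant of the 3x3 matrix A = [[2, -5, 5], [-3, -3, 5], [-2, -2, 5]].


Expanding along the first row, det(A) = a11*M_11 - a12*M_12 + a13*M_13, where M_1j is the (1,j) minor.
Minor M_11 = -3*5 - 5*-2 = -5
Minor M_12 = -3*5 - 5*-2 = -5
Minor M_13 = -3*-2 - -3*-2 = 0
det = 2*(-5) - -5*(-5) + 5*(0)
    = -10 - 25 + 0
    = -35

-35


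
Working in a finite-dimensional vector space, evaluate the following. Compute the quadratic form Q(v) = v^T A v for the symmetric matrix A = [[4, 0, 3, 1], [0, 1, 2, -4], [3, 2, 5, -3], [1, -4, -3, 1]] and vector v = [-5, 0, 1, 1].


First compute Av:
(Av)_1 = 4*-5 + 0*0 + 3*1 + 1*1 = -16
(Av)_2 = 0*-5 + 1*0 + 2*1 + -4*1 = -2
(Av)_3 = 3*-5 + 2*0 + 5*1 + -3*1 = -13
(Av)_4 = 1*-5 + -4*0 + -3*1 + 1*1 = -7
Av = [-16, -2, -13, -7]
Then v^T (Av) = -5*-16 + 0*-2 + 1*-13 + 1*-7
= 80 + 0 + -13 + -7 = 60

60


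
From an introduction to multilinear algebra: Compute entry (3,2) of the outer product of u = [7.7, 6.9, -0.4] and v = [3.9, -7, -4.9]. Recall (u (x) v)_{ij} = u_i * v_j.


The outer product entry T_{ij} = u_i * v_j.
We need i=3, j=2.
u_3 = -0.4, v_2 = -7
T_{3,2} = -0.4 * -7 = 2.8

2.8


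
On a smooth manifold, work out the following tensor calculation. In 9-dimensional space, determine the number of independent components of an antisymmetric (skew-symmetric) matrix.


An antisymmetric rank-2 tensor satisfies A_{ij} = -A_{ji}, so diagonal entries are zero.
The independent components are the upper-triangular entries: C(n, 2) = n(n-1)/2.
n = 9
C(9, 2) = 9 * 8 / 2 = 72 / 2 = 36

36


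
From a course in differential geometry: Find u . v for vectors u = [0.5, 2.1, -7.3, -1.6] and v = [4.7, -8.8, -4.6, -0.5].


The inner product u . v = sum of u_i * v_i.
Term-by-term: 0.5 * 4.7, 2.1 * -8.8, -7.3 * -4.6, -1.6 * -0.5
Products: 2.35, -18.48, 33.58, 0.8
Sum = 2.35 + -18.48 + 33.58 + 0.8 = 18.25

18.25


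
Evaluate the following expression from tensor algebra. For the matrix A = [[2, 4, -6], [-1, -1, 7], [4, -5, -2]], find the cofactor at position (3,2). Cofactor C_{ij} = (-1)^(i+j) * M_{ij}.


To find cofactor C_{32}, delete row 3 and column 2.
The resulting 2x2 submatrix is: [[2, -6], [-1, 7]]
Minor M_{32} = 2*7 - -6*-1
  = 14 - 6 = 8
Sign = (-1)^(3+2) = (-1)^5 = -1
Cofactor C_{32} = -1 * 8 = -8

-8


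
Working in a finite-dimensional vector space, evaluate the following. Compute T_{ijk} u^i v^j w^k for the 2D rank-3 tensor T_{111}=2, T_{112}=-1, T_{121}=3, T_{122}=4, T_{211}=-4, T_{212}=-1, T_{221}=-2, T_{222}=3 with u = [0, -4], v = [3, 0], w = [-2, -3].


S = sum over i,j,k of T_{ijk} u_i v_j w_k. Expanding all 8 terms:
T_{111}*u_1*v_1*w_1 = 2*0*3*-2 = 0  (running total: 0)
T_{112}*u_1*v_1*w_2 = -1*0*3*-3 = 0  (running total: 0)
T_{121}*u_1*v_2*w_1 = 3*0*0*-2 = 0  (running total: 0)
T_{122}*u_1*v_2*w_2 = 4*0*0*-3 = 0  (running total: 0)
T_{211}*u_2*v_1*w_1 = -4*-4*3*-2 = -96  (running total: -96)
T_{212}*u_2*v_1*w_2 = -1*-4*3*-3 = -36  (running total: -132)
T_{221}*u_2*v_2*w_1 = -2*-4*0*-2 = 0  (running total: -132)
T_{222}*u_2*v_2*w_2 = 3*-4*0*-3 = 0  (running total: -132)
S = -132

-132


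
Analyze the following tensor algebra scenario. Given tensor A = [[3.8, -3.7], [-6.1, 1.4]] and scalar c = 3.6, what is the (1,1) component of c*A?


Scalar multiplication: (cA)_{ij} = c * A_{ij}.
c = 3.6
A_{11} = 3.8
(cA)_{11} = 3.6 * 3.8 = 13.68

13.68


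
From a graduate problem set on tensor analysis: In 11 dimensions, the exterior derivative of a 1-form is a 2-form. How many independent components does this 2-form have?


The exterior derivative of a p-form is a (p+1)-form.
Its number of independent components is C(n, p+1).
n = 11, p+1 = 2
C(11, 2) = 55

55


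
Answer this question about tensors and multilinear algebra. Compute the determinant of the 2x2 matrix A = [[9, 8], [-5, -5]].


For a 2x2 matrix [[a, b], [c, d]], det = a*d - b*c.
a = 9, b = 8, c = -5, d = -5
a*d = 9 * -5 = -45
b*c = 8 * -5 = -40
det = -45 - -40 = -5

-5


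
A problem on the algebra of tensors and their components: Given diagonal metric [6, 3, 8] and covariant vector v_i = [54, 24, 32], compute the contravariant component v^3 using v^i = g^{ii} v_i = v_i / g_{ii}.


To raise an index with a diagonal metric: v^i = v_i / g_{ii}.
For index 3: v_3 = 32, g_{33} = 8
v^3 = 32 / 8 = 4

4


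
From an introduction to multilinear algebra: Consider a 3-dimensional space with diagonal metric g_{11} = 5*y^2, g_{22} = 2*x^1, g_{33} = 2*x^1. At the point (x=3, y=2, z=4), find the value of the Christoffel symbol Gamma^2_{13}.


For a diagonal metric, Gamma^k_{ij} = (1/2) g^{kk} (dg_{ik}/dx_j + dg_{jk}/dx_i - dg_{ij}/dx_k).
The metric is diagonal, so g_{ab} = 0 for a != b.
At the given point: g_{11} = 20, g_{22} = 6, g_{33} = 6
g^{22} = 1/6
dg_{12}/dx_3 = 0 (off-diagonal)
dg_{32}/dx_1 = 0 (off-diagonal)
dg_{13}/dx_2 = 0 (off-diagonal)
Numerator = 0 + 0 - 0 = 0
Gamma^2_{13} = 0 / (2 * 6) = 0

0


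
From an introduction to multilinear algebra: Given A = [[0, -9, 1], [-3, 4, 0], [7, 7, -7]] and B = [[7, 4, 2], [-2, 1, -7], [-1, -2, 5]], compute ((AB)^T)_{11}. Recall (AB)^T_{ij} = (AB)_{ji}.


(AB)^T_{ij} = (AB)_{ji} = sum_k A_{jk} B_{ki}.
For i=1, j=1 we need (AB)_{11}:
A_{11} * B_{11} = 0 * 7 = 0
A_{12} * B_{21} = -9 * -2 = 18
A_{13} * B_{31} = 1 * -1 = -1
Sum = 0 + 18 + -1 = 17

17


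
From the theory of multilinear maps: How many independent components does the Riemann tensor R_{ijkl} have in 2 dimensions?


The Riemann tensor in d dimensions has d^2(d^2 - 1)/12 independent components.
d = 2, so d^2 = 4
d^2 - 1 = 3
d^2(d^2 - 1) = 4 * 3 = 12
Divide by 12: 12 / 12 = 1

1


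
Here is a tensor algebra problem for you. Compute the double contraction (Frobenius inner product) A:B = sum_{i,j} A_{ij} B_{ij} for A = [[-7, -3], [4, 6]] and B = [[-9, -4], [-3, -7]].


A:B = sum over all i,j of A_{ij} * B_{ij}.
Row 1: -7*-9=63, -3*-4=12 => row sum = 75
Row 2: 4*-3=-12, 6*-7=-42 => row sum = -54
Total = 75 + -54 = 21

21


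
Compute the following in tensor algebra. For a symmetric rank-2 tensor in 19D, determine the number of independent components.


A symmetric rank-2 tensor in d dimensions has d(d+1)/2 independent components.
d = 19
d(d+1)/2 = 19 * 20 / 2 = 380 / 2 = 190

190


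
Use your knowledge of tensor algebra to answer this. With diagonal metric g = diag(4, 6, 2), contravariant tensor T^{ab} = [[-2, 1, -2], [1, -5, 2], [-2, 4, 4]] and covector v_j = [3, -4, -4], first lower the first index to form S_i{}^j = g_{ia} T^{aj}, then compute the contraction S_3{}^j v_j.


Step 1: lower the first index. For a diagonal metric, g_{ia} T^{aj} = g_{ii} T^{ij} (no sum on i).
g_{33} = 2
S_3{}^1 = 2 * T^{31} = 2 * -2 = -4
S_3{}^2 = 2 * T^{32} = 2 * 4 = 8
S_3{}^3 = 2 * T^{33} = 2 * 4 = 8
Step 2: contract S_3{}^j with v_j.
S_3{}^1 * v_1 = -4 * 3 = -12
S_3{}^2 * v_2 = 8 * -4 = -32
S_3{}^3 * v_3 = 8 * -4 = -32
Result = -12 + -32 + -32 = -76

-76


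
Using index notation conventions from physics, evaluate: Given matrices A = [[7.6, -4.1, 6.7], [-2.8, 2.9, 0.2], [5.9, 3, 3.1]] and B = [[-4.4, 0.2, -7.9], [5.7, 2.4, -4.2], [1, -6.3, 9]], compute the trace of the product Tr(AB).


Tr(AB) = sum_i (AB)_{ii} where (AB)_{ii} = sum_k A_{ik} B_{ki}.
(AB)_{11} = 7.6*-4.4 + -4.1*5.7 + 6.7*1 = -50.11
(AB)_{22} = -2.8*0.2 + 2.9*2.4 + 0.2*-6.3 = 5.14
(AB)_{33} = 5.9*-7.9 + 3*-4.2 + 3.1*9 = -31.31
Tr(AB) = -50.11 + 5.14 + -31.31 = -76.28

-76.28


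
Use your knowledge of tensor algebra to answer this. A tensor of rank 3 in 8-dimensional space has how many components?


The number of components of a rank-r tensor in d dimensions is d^r.
Here d = 8 and r = 3.
8^3 = 512

512


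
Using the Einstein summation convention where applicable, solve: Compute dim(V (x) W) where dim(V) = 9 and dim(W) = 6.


The dimension of a tensor product is the product of dimensions.
dim(V) = 9, dim(W) = 6
dim(V (x) W) = 9 * 6 = 54

54


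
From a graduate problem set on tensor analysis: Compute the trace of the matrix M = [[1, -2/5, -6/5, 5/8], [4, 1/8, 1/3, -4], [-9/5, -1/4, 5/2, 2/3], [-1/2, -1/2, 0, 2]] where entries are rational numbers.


The trace is the sum of diagonal entries.
Diagonal: M[1,1] = 1, M[2,2] = 1/8, M[3,3] = 5/2, M[4,4] = 2
Tr(M) = 1 + 1/8 + 5/2 + 2
Computing step by step:
After adding M[1,1]: 1
After adding M[2,2]: 9/8
After adding M[3,3]: 29/8
After adding M[4,4]: 45/8
Tr(M) = 45/8

45/8


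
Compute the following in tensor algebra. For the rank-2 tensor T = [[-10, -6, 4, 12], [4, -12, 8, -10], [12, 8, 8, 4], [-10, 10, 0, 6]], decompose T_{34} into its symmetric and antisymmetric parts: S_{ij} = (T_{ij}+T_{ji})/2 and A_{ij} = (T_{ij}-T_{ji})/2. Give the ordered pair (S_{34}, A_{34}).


T_{34} = 4
T_{43} = 0
S_{34} = (4 + 0)/2 = 4/2 = 2
A_{34} = (4 - 0)/2 = 4/2 = 2
Check: S + A = 2 + 2 = 4 = T_{34}.

(2, 2)
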